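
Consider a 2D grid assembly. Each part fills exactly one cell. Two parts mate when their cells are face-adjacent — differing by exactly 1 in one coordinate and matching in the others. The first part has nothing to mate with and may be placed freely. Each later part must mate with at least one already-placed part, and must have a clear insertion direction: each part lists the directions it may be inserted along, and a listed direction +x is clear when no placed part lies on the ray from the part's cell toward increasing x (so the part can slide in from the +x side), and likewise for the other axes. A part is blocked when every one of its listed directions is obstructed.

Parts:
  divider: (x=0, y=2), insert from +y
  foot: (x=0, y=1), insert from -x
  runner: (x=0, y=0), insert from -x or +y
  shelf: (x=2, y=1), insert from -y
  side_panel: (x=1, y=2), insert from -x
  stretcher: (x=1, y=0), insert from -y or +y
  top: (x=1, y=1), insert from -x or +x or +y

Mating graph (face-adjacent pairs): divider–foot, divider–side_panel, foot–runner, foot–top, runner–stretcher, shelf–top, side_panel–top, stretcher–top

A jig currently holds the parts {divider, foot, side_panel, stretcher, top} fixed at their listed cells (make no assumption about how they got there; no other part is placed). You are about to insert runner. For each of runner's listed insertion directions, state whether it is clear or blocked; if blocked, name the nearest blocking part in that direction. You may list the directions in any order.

+y: blocked by foot; -x: clear

-x: ray from runner(0, 0) has no placed part ⇒ clear
+y: nearest on ray is foot@(0, 1) ⇒ blocked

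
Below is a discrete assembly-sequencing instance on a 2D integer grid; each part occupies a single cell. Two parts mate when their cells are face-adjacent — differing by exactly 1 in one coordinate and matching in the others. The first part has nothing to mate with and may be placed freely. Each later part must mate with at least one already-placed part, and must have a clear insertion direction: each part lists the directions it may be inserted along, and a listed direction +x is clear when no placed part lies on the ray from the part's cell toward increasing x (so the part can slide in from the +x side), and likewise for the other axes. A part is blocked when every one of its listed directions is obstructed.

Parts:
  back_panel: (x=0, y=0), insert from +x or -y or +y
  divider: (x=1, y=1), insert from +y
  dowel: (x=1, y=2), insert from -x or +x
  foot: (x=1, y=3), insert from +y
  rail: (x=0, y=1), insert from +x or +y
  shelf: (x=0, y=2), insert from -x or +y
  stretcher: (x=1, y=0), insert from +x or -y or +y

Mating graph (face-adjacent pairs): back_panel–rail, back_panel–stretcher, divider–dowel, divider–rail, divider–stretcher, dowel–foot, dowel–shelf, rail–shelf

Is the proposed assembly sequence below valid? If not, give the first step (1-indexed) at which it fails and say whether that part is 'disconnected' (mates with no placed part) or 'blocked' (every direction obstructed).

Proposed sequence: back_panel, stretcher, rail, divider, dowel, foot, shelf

Valid

1. back_panel@(0, 0) [+x clear] — {back_panel}
2. stretcher@(1, 0) [+x clear] — {back_panel, stretcher}
3. rail@(0, 1) [+x clear] — {back_panel, rail, stretcher}
4. divider@(1, 1) [+y clear] — {back_panel, divider, rail, stretcher}
5. dowel@(1, 2) [-x clear] — {back_panel, divider, dowel, rail, stretcher}
6. foot@(1, 3) [+y clear] — {back_panel, divider, dowel, foot, rail, stretcher}
7. shelf@(0, 2) [-x clear] — {back_panel, divider, dowel, foot, rail, shelf, stretcher}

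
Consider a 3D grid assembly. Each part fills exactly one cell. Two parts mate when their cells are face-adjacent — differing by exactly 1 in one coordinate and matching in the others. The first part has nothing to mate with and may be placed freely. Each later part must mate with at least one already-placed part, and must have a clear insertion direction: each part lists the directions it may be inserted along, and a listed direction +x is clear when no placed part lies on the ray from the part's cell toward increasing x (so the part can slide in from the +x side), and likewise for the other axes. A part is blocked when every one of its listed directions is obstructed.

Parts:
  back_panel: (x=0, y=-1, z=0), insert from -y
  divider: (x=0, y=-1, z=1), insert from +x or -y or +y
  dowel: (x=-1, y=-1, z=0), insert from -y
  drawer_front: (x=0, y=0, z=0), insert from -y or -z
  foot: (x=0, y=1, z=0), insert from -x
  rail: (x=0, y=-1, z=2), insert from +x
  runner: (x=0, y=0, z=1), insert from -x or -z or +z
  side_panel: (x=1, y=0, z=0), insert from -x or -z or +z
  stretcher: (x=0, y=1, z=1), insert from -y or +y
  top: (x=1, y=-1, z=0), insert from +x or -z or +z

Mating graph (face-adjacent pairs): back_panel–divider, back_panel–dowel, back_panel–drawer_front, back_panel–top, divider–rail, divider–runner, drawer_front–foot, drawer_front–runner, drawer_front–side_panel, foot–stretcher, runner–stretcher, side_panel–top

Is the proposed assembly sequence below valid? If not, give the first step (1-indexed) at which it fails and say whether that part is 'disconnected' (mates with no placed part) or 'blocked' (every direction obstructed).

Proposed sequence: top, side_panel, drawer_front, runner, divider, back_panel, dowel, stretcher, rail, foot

1. top@(1, -1, 0) [+x clear] — {top}
2. side_panel@(1, 0, 0) [-x clear] — {side_panel, top}
3. drawer_front@(0, 0, 0) [-y clear] — {drawer_front, side_panel, top}
4. runner@(0, 0, 1) [-x clear] — {drawer_front, runner, side_panel, top}
5. divider@(0, -1, 1) [+x clear] — {divider, drawer_front, runner, side_panel, top}
6. back_panel@(0, -1, 0) [-y clear] — {back_panel, divider, drawer_front, runner, side_panel, top}
7. dowel@(-1, -1, 0) [-y clear] — {back_panel, divider, dowel, drawer_front, runner, side_panel, top}
8. stretcher@(0, 1, 1) [+y clear] — {back_panel, divider, dowel, drawer_front, runner, side_panel, stretcher, top}
9. rail@(0, -1, 2) [+x clear] — {back_panel, divider, dowel, drawer_front, rail, runner, side_panel, stretcher, top}
10. foot@(0, 1, 0) [-x clear] — {back_panel, divider, dowel, drawer_front, foot, rail, runner, side_panel, stretcher, top}

Valid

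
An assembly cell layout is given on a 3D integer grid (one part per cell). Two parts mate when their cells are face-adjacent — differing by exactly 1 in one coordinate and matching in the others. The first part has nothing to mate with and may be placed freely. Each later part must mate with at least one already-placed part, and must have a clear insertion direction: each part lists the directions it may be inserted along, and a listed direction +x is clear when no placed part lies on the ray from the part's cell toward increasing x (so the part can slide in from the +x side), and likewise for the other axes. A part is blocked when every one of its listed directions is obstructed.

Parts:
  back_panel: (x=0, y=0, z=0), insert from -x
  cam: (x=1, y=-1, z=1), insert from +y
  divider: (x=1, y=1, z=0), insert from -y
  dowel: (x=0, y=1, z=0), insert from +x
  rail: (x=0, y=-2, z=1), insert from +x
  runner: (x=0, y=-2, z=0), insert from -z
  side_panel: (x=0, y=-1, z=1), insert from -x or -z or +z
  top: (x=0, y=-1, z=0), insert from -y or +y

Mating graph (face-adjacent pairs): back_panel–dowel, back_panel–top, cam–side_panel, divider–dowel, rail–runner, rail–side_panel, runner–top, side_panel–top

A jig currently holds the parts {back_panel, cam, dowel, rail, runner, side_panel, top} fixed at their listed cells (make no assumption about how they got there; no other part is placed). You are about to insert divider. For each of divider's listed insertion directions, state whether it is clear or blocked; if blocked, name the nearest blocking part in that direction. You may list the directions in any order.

-y: clear

-y: ray from divider(1, 1, 0) has no placed part ⇒ clear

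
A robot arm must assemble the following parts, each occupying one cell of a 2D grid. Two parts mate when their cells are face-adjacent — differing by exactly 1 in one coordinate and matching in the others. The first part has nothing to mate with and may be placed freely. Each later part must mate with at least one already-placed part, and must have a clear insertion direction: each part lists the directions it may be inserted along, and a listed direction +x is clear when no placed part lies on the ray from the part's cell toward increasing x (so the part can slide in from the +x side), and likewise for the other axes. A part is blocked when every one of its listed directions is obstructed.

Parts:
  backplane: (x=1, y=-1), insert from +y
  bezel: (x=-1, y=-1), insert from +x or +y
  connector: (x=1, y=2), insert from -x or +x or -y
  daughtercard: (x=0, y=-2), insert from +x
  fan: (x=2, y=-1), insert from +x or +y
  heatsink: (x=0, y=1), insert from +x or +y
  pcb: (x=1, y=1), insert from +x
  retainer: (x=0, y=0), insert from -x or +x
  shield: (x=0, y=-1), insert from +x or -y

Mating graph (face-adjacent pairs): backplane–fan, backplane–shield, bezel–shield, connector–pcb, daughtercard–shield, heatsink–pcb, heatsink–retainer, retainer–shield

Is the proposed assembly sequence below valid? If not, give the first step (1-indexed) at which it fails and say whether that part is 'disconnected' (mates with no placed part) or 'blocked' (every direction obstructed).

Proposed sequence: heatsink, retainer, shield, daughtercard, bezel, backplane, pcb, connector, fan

1. heatsink@(0, 1) [+x clear] — {heatsink}
2. retainer@(0, 0) [-x clear] — {heatsink, retainer}
3. shield@(0, -1) [+x clear] — {heatsink, retainer, shield}
4. daughtercard@(0, -2) [+x clear] — {daughtercard, heatsink, retainer, shield}
5. bezel@(-1, -1) [+y clear] — {bezel, daughtercard, heatsink, retainer, shield}
6. backplane@(1, -1) [+y clear] — {backplane, bezel, daughtercard, heatsink, retainer, shield}
7. pcb@(1, 1) [+x clear] — {backplane, bezel, daughtercard, heatsink, pcb, retainer, shield}
8. connector@(1, 2) [-x clear] — {backplane, bezel, connector, daughtercard, heatsink, pcb, retainer, shield}
9. fan@(2, -1) [+x clear] — {backplane, bezel, connector, daughtercard, fan, heatsink, pcb, retainer, shield}

Valid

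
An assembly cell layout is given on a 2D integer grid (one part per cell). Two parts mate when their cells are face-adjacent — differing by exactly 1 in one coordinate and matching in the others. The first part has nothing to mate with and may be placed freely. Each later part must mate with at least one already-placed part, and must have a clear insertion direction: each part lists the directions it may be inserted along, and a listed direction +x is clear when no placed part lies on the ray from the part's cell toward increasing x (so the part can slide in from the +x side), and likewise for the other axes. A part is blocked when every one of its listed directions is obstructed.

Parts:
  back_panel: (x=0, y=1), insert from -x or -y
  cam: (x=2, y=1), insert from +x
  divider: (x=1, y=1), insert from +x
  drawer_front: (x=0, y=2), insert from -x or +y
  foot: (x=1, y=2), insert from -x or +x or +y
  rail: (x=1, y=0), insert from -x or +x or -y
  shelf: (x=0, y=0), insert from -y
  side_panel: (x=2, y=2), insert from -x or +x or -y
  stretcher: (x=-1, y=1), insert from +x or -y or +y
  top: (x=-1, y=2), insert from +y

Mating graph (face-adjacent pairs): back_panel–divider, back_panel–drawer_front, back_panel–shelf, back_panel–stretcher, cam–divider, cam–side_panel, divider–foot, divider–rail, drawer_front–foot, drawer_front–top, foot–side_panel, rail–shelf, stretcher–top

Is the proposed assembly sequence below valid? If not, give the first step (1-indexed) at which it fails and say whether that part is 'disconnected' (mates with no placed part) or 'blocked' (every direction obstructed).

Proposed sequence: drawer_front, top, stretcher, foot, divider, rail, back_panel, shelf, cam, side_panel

Valid

1. drawer_front@(0, 2) [-x clear] — {drawer_front}
2. top@(-1, 2) [+y clear] — {drawer_front, top}
3. stretcher@(-1, 1) [+x clear] — {drawer_front, stretcher, top}
4. foot@(1, 2) [+x clear] — {drawer_front, foot, stretcher, top}
5. divider@(1, 1) [+x clear] — {divider, drawer_front, foot, stretcher, top}
6. rail@(1, 0) [-x clear] — {divider, drawer_front, foot, rail, stretcher, top}
7. back_panel@(0, 1) [-y clear] — {back_panel, divider, drawer_front, foot, rail, stretcher, top}
8. shelf@(0, 0) [-y clear] — {back_panel, divider, drawer_front, foot, rail, shelf, stretcher, top}
9. cam@(2, 1) [+x clear] — {back_panel, cam, divider, drawer_front, foot, rail, shelf, stretcher, top}
10. side_panel@(2, 2) [+x clear] — {back_panel, cam, divider, drawer_front, foot, rail, shelf, side_panel, stretcher, top}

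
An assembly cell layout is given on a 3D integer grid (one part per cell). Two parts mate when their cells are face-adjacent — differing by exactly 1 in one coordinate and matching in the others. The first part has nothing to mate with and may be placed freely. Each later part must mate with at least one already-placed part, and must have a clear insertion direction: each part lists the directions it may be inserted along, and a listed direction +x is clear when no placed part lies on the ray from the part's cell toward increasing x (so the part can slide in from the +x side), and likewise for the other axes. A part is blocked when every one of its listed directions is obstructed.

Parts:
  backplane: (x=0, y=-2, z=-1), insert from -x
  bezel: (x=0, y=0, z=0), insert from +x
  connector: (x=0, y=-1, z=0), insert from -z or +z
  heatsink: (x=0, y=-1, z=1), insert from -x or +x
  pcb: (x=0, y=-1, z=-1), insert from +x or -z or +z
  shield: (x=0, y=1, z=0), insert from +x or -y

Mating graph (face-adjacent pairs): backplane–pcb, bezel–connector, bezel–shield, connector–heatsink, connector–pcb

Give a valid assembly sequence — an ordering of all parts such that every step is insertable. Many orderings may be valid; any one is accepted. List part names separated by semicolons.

1. shield@(0, 1, 0) [+x clear] — {shield}
2. bezel@(0, 0, 0) [+x clear] — {bezel, shield}
3. connector@(0, -1, 0) [-z clear] — {bezel, connector, shield}
4. pcb@(0, -1, -1) [+x clear] — {bezel, connector, pcb, shield}
5. backplane@(0, -2, -1) [-x clear] — {backplane, bezel, connector, pcb, shield}
6. heatsink@(0, -1, 1) [-x clear] — {backplane, bezel, connector, heatsink, pcb, shield}

shield; bezel; connector; pcb; backplane; heatsink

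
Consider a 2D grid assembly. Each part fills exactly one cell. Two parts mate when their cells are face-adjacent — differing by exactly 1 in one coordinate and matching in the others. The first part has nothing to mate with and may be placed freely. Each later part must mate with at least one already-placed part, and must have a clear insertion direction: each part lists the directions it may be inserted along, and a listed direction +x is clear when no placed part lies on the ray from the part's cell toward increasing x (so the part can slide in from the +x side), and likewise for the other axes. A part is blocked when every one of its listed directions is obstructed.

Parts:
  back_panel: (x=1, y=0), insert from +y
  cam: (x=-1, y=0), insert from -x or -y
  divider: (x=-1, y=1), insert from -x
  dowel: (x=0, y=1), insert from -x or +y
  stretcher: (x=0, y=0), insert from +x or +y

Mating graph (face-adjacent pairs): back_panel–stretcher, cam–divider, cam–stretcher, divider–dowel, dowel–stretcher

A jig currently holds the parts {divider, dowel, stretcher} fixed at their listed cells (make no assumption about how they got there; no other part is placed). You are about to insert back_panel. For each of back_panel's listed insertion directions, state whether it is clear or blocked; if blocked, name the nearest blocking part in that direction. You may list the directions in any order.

+y: ray from back_panel(1, 0) has no placed part ⇒ clear

+y: clear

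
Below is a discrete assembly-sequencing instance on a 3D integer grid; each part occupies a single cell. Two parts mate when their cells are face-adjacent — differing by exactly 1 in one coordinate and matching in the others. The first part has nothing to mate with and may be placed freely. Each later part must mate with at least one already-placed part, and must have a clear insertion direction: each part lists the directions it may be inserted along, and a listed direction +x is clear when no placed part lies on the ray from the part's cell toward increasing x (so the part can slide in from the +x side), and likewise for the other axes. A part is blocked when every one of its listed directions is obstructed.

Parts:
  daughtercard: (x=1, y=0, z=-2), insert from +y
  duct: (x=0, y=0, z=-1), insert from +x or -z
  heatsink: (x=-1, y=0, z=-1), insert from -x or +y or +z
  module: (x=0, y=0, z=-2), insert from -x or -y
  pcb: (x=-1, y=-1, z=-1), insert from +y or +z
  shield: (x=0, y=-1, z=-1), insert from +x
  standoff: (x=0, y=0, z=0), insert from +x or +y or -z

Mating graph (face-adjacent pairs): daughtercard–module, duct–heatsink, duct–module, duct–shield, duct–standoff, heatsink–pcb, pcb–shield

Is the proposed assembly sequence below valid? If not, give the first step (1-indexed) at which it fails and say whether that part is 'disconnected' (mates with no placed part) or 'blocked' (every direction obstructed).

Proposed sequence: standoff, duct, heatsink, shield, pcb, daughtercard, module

1. standoff@(0, 0, 0) [+x clear] — {standoff}
2. duct@(0, 0, -1) [+x clear] — {duct, standoff}
3. heatsink@(-1, 0, -1) [-x clear] — {duct, heatsink, standoff}
4. shield@(0, -1, -1) [+x clear] — {duct, heatsink, shield, standoff}
5. pcb@(-1, -1, -1) [+z clear] — {duct, heatsink, pcb, shield, standoff}
6. daughtercard@(1, 0, -2) — no placed neighbour ⇒ disconnected

Invalid at step 6 (disconnected)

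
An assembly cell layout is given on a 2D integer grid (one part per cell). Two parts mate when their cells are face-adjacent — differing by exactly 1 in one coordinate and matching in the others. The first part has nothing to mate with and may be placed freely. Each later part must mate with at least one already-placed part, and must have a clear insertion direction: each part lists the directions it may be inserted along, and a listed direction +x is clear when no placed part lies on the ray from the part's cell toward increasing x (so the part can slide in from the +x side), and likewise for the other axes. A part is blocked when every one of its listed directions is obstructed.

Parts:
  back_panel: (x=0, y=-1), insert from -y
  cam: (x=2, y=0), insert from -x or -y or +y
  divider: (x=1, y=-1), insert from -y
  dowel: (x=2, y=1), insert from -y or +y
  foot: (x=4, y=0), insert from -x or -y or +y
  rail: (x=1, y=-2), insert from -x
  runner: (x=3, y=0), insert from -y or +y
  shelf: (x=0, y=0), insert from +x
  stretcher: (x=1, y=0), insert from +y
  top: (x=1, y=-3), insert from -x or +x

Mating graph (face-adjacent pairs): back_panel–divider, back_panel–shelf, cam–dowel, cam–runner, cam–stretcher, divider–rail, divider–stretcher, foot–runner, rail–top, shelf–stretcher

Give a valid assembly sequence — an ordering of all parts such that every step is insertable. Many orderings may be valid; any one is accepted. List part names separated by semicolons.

1. shelf@(0, 0) [+x clear] — {shelf}
2. back_panel@(0, -1) [-y clear] — {back_panel, shelf}
3. divider@(1, -1) [-y clear] — {back_panel, divider, shelf}
4. rail@(1, -2) [-x clear] — {back_panel, divider, rail, shelf}
5. stretcher@(1, 0) [+y clear] — {back_panel, divider, rail, shelf, stretcher}
6. top@(1, -3) [-x clear] — {back_panel, divider, rail, shelf, stretcher, top}
7. cam@(2, 0) [-y clear] — {back_panel, cam, divider, rail, shelf, stretcher, top}
8. dowel@(2, 1) [+y clear] — {back_panel, cam, divider, dowel, rail, shelf, stretcher, top}
9. runner@(3, 0) [-y clear] — {back_panel, cam, divider, dowel, rail, runner, shelf, stretcher, top}
10. foot@(4, 0) [-y clear] — {back_panel, cam, divider, dowel, foot, rail, runner, shelf, stretcher, top}

shelf; back_panel; divider; rail; stretcher; top; cam; dowel; runner; foot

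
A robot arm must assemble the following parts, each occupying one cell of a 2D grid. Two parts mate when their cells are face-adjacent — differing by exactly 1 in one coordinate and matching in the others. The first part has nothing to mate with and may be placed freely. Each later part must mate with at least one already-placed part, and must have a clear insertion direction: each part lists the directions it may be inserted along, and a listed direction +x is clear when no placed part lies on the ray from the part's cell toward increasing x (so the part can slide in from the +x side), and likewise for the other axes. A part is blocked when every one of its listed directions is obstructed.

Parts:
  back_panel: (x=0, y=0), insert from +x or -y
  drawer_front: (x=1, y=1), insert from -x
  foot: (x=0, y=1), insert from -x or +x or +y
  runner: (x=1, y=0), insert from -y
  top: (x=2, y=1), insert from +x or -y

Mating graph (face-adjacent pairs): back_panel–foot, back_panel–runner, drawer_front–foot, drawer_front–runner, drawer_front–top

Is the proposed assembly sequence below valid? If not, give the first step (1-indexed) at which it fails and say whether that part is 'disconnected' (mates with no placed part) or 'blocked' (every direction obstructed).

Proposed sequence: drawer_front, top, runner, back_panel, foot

Valid

1. drawer_front@(1, 1) [-x clear] — {drawer_front}
2. top@(2, 1) [+x clear] — {drawer_front, top}
3. runner@(1, 0) [-y clear] — {drawer_front, runner, top}
4. back_panel@(0, 0) [-y clear] — {back_panel, drawer_front, runner, top}
5. foot@(0, 1) [-x clear] — {back_panel, drawer_front, foot, runner, top}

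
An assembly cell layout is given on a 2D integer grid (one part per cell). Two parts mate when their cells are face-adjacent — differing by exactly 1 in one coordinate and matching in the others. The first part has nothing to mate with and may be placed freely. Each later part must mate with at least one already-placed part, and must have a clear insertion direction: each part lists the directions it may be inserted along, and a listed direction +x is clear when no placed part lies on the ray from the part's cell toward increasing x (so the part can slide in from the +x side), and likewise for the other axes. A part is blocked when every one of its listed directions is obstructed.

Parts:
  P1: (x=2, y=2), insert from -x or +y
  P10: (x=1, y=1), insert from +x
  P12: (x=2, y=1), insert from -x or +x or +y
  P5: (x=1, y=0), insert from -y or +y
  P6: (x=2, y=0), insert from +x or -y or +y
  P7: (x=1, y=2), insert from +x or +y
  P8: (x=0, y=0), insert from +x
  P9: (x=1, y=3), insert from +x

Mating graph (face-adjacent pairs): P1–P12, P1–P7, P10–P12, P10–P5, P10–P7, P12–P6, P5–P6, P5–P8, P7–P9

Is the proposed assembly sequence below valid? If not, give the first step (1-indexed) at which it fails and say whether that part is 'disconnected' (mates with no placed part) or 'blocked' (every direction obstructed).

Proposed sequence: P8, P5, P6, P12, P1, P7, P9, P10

1. P8@(0, 0) [+x clear] — {P8}
2. P5@(1, 0) [-y clear] — {P5, P8}
3. P6@(2, 0) [+x clear] — {P5, P6, P8}
4. P12@(2, 1) [-x clear] — {P12, P5, P6, P8}
5. P1@(2, 2) [-x clear] — {P1, P12, P5, P6, P8}
6. P7@(1, 2) [+y clear] — {P1, P12, P5, P6, P7, P8}
7. P9@(1, 3) [+x clear] — {P1, P12, P5, P6, P7, P8, P9}
8. P10@(1, 1) — +x all obstructed ⇒ blocked

Invalid at step 8 (blocked)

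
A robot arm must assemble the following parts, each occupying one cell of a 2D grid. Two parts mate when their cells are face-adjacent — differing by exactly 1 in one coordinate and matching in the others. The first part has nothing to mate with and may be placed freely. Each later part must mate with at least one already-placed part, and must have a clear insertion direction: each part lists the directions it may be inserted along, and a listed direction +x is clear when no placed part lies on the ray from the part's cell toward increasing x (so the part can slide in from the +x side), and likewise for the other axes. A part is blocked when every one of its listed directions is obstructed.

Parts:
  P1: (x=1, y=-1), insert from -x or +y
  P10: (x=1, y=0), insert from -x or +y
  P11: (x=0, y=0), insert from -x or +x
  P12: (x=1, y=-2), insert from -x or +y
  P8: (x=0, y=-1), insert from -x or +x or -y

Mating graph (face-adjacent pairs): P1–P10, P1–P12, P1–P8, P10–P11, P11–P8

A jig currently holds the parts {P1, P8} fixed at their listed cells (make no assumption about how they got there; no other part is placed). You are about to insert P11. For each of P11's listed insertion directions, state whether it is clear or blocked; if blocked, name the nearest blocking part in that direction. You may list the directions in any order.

-x: ray from P11(0, 0) has no placed part ⇒ clear
+x: ray from P11(0, 0) has no placed part ⇒ clear

+x: clear; -x: clear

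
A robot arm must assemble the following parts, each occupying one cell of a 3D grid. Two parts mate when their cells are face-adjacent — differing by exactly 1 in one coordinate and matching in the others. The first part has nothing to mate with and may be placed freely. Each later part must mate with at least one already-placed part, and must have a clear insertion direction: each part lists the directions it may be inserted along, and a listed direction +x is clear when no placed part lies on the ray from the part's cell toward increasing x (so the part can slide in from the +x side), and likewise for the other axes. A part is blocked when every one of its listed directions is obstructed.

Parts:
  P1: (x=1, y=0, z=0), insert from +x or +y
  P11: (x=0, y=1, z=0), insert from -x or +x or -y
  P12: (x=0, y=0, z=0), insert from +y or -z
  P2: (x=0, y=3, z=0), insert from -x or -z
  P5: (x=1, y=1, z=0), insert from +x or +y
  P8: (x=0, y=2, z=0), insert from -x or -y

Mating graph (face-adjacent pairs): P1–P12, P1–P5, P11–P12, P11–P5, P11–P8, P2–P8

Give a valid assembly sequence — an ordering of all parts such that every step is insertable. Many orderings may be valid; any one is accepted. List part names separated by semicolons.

1. P2@(0, 3, 0) [-x clear] — {P2}
2. P8@(0, 2, 0) [-x clear] — {P2, P8}
3. P11@(0, 1, 0) [-x clear] — {P11, P2, P8}
4. P12@(0, 0, 0) [-z clear] — {P11, P12, P2, P8}
5. P1@(1, 0, 0) [+x clear] — {P1, P11, P12, P2, P8}
6. P5@(1, 1, 0) [+x clear] — {P1, P11, P12, P2, P5, P8}

P2; P8; P11; P12; P1; P5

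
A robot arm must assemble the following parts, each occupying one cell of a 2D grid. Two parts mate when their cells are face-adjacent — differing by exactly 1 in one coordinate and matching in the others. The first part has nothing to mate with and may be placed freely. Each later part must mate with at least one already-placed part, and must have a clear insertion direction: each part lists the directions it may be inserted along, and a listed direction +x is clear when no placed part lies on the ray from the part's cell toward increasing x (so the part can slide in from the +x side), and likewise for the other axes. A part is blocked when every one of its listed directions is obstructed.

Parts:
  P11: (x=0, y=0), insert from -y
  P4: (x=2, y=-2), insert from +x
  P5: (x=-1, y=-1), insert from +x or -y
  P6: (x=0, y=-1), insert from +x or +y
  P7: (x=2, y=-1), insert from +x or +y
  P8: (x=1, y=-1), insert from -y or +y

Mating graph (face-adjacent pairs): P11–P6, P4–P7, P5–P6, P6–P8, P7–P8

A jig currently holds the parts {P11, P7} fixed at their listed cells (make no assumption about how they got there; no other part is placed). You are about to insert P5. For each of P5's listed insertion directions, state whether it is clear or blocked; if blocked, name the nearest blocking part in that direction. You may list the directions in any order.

+x: nearest on ray is P7@(2, -1) ⇒ blocked
-y: ray from P5(-1, -1) has no placed part ⇒ clear

+x: blocked by P7; -y: clear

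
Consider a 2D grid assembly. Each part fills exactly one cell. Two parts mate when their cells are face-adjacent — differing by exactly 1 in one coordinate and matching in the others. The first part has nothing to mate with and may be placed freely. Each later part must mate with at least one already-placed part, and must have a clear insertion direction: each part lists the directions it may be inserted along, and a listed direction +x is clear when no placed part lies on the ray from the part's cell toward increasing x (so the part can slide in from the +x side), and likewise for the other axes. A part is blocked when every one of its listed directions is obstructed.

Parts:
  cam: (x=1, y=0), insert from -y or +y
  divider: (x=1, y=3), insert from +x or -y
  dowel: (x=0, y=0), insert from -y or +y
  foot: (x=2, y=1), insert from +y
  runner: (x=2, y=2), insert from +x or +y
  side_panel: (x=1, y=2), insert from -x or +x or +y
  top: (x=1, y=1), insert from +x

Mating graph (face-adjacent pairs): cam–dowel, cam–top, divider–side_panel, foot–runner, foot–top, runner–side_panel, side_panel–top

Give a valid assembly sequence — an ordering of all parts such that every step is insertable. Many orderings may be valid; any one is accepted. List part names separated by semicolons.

divider; side_panel; top; foot; cam; dowel; runner

1. divider@(1, 3) [+x clear] — {divider}
2. side_panel@(1, 2) [-x clear] — {divider, side_panel}
3. top@(1, 1) [+x clear] — {divider, side_panel, top}
4. foot@(2, 1) [+y clear] — {divider, foot, side_panel, top}
5. cam@(1, 0) [-y clear] — {cam, divider, foot, side_panel, top}
6. dowel@(0, 0) [-y clear] — {cam, divider, dowel, foot, side_panel, top}
7. runner@(2, 2) [+x clear] — {cam, divider, dowel, foot, runner, side_panel, top}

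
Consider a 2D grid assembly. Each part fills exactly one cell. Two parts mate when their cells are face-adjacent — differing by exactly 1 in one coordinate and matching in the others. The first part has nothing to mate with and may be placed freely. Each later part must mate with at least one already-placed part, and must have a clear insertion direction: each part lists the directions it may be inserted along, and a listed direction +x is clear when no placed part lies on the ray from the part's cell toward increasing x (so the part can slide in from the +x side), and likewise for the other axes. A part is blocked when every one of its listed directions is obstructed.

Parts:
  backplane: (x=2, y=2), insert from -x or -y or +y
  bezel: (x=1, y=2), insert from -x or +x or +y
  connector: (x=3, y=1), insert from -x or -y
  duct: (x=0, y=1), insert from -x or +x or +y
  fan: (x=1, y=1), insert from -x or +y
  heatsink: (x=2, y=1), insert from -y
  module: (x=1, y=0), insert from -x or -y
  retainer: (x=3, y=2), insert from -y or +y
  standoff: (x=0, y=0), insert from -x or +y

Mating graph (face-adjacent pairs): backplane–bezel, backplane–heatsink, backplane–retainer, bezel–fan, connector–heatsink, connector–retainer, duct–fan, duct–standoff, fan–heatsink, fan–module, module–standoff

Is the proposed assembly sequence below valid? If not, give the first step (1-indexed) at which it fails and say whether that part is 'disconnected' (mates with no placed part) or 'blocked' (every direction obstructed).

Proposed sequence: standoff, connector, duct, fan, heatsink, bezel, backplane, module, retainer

Invalid at step 2 (disconnected)

1. standoff@(0, 0) [-x clear] — {standoff}
2. connector@(3, 1) — no placed neighbour ⇒ disconnected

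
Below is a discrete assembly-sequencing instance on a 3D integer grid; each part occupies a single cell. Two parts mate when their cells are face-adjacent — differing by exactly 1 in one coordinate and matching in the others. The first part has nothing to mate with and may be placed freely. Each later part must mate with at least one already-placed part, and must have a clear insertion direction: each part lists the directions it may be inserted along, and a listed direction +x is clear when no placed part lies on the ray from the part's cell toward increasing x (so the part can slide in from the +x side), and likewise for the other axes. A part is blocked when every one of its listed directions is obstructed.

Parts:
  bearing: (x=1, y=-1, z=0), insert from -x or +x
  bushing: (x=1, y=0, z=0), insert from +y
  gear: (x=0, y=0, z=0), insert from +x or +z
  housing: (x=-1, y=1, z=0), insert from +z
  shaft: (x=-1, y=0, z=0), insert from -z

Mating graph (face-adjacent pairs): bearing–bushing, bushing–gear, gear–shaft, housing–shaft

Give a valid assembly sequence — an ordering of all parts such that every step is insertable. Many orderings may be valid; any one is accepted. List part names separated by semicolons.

1. shaft@(-1, 0, 0) [-z clear] — {shaft}
2. gear@(0, 0, 0) [+x clear] — {gear, shaft}
3. bushing@(1, 0, 0) [+y clear] — {bushing, gear, shaft}
4. bearing@(1, -1, 0) [-x clear] — {bearing, bushing, gear, shaft}
5. housing@(-1, 1, 0) [+z clear] — {bearing, bushing, gear, housing, shaft}

shaft; gear; bushing; bearing; housing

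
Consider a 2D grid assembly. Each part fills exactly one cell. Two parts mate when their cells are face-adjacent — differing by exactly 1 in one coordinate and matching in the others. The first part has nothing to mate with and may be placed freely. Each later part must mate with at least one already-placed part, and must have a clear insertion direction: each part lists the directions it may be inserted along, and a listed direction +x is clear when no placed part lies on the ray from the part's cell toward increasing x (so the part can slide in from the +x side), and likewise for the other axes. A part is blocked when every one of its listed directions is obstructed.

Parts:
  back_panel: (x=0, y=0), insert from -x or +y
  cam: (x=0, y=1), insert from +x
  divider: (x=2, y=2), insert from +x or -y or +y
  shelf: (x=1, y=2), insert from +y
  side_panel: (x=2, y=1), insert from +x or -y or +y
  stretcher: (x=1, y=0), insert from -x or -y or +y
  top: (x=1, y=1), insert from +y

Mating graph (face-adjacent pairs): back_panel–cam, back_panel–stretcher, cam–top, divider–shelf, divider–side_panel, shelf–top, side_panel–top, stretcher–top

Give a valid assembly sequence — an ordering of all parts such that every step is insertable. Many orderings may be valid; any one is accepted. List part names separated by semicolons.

stretcher; back_panel; cam; top; side_panel; divider; shelf

1. stretcher@(1, 0) [-x clear] — {stretcher}
2. back_panel@(0, 0) [-x clear] — {back_panel, stretcher}
3. cam@(0, 1) [+x clear] — {back_panel, cam, stretcher}
4. top@(1, 1) [+y clear] — {back_panel, cam, stretcher, top}
5. side_panel@(2, 1) [+x clear] — {back_panel, cam, side_panel, stretcher, top}
6. divider@(2, 2) [+x clear] — {back_panel, cam, divider, side_panel, stretcher, top}
7. shelf@(1, 2) [+y clear] — {back_panel, cam, divider, shelf, side_panel, stretcher, top}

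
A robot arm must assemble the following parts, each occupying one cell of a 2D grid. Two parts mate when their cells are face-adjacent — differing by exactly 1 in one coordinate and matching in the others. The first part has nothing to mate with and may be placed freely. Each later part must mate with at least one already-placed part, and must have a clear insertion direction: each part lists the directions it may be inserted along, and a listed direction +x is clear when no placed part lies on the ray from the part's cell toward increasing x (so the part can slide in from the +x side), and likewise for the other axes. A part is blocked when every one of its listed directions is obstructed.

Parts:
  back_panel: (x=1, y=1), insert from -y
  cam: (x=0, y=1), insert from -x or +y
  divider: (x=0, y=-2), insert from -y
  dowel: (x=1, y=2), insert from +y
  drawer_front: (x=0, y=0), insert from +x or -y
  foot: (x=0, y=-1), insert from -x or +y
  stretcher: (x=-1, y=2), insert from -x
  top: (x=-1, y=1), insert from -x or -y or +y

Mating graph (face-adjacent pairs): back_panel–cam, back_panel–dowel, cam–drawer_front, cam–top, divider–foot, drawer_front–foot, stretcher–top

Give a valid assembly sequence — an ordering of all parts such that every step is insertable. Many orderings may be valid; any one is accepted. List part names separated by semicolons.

cam; top; stretcher; back_panel; dowel; drawer_front; foot; divider

1. cam@(0, 1) [-x clear] — {cam}
2. top@(-1, 1) [-x clear] — {cam, top}
3. stretcher@(-1, 2) [-x clear] — {cam, stretcher, top}
4. back_panel@(1, 1) [-y clear] — {back_panel, cam, stretcher, top}
5. dowel@(1, 2) [+y clear] — {back_panel, cam, dowel, stretcher, top}
6. drawer_front@(0, 0) [+x clear] — {back_panel, cam, dowel, drawer_front, stretcher, top}
7. foot@(0, -1) [-x clear] — {back_panel, cam, dowel, drawer_front, foot, stretcher, top}
8. divider@(0, -2) [-y clear] — {back_panel, cam, divider, dowel, drawer_front, foot, stretcher, top}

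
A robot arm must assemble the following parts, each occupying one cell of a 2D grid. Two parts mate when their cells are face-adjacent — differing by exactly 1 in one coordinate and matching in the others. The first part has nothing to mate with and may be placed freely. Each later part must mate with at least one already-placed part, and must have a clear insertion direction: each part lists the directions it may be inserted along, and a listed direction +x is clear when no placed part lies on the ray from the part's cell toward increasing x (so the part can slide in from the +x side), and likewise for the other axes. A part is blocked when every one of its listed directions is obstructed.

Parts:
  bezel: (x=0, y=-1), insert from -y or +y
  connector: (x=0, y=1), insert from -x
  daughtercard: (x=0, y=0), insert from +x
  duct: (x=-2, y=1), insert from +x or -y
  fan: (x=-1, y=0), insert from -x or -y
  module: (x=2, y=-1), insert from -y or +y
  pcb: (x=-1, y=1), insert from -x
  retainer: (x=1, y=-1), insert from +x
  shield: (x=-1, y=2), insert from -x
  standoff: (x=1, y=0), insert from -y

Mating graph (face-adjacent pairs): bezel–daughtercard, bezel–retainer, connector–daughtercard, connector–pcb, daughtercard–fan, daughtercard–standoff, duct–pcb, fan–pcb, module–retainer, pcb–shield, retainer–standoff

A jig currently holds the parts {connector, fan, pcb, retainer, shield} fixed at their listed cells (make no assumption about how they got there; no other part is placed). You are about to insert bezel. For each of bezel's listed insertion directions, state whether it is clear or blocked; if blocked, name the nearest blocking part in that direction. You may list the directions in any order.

+y: blocked by connector; -y: clear

-y: ray from bezel(0, -1) has no placed part ⇒ clear
+y: nearest on ray is connector@(0, 1) ⇒ blocked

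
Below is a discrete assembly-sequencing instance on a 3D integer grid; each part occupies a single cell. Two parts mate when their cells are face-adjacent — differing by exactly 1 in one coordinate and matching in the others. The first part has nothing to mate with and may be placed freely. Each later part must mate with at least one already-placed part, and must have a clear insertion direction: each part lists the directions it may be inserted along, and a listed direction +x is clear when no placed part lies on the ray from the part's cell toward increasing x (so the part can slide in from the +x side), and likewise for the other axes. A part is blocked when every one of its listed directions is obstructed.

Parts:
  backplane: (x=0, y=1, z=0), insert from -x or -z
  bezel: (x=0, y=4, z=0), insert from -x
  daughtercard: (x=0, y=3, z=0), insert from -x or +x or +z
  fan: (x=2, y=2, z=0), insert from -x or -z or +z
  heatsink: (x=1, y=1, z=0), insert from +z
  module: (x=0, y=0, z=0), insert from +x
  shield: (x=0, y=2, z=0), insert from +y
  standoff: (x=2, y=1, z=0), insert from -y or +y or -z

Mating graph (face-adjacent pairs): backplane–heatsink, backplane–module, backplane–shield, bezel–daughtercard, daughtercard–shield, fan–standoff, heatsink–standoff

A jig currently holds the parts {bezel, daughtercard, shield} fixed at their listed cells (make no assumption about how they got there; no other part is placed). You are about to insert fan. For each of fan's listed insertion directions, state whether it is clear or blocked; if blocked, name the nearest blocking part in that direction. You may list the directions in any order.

+z: clear; -x: blocked by shield; -z: clear

-x: nearest on ray is shield@(0, 2, 0) ⇒ blocked
-z: ray from fan(2, 2, 0) has no placed part ⇒ clear
+z: ray from fan(2, 2, 0) has no placed part ⇒ clear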